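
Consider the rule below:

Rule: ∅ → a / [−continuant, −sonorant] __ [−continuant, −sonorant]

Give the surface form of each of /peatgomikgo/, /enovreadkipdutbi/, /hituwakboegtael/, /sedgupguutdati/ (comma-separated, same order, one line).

peatagomikago, enovreadakipadutabi, hituwakaboegatael, sedagupaguutadati

/peatgomikgo/: /t/ and /g/ form a stop–stop cluster, so [a] is inserted between them. /k/ and /g/ form a stop–stop cluster, so [a] is inserted between them. → [peatagomikago].
/enovreadkipdutbi/: /d/ and /k/ form a stop–stop cluster, so [a] is inserted between them. /p/ and /d/ form a stop–stop cluster, so [a] is inserted between them. /t/ and /b/ form a stop–stop cluster, so [a] is inserted between them. → [enovreadakipadutabi].
/hituwakboegtael/: /k/ and /b/ form a stop–stop cluster, so [a] is inserted between them. /g/ and /t/ form a stop–stop cluster, so [a] is inserted between them. → [hituwakaboegatael].
/sedgupguutdati/: /d/ and /g/ form a stop–stop cluster, so [a] is inserted between them. /p/ and /g/ form a stop–stop cluster, so [a] is inserted between them. /t/ and /d/ form a stop–stop cluster, so [a] is inserted between them. → [sedagupaguutadati].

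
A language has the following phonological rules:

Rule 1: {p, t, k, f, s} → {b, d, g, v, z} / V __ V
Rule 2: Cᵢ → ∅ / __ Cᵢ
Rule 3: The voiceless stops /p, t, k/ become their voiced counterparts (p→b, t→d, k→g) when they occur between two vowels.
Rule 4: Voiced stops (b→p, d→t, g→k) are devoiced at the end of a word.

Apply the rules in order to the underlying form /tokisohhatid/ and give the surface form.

Rule 1 (intervocalic voicing): /k/ is a voiceless obstruent between vowels /o/ and /i/, so it voices to [g]. /s/ is a voiceless obstruent between vowels /i/ and /o/, so it voices to [z]. /t/ is a voiceless obstruent between vowels /a/ and /i/, so it voices to [d]. /tokisohhatid/ → togizohhadid.
Rule 2 (degemination): /hh/ is a geminate; the first /h/ deletes. /togizohhadid/ → togizohadid.
Rule 3 (intervocalic voicing): no segment meets the environment; /togizohadid/ is unchanged.
Rule 4 (final devoicing): /d/ is a voiced stop in word-final position, so it devoices to [t]. /togizohadid/ → togizohadit.

togizohadit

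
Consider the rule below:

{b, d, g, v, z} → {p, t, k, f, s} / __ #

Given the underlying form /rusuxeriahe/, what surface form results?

rusuxeriahe

No segment of /rusuxeriahe/ meets the structural description of the rule, so the form surfaces unchanged.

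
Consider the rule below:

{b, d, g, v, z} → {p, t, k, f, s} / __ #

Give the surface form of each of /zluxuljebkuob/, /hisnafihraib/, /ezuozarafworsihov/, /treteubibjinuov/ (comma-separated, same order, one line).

zluxuljebkuop, hisnafihraip, ezuozarafworsihof, treteubibjinuof

/zluxuljebkuob/: /b/ is a voiced obstruent in word-final position, so it devoices to [p]. → [zluxuljebkuop].
/hisnafihraib/: /b/ is a voiced obstruent in word-final position, so it devoices to [p]. → [hisnafihraip].
/ezuozarafworsihov/: /v/ is a voiced obstruent in word-final position, so it devoices to [f]. → [ezuozarafworsihof].
/treteubibjinuov/: /v/ is a voiced obstruent in word-final position, so it devoices to [f]. → [treteubibjinuof].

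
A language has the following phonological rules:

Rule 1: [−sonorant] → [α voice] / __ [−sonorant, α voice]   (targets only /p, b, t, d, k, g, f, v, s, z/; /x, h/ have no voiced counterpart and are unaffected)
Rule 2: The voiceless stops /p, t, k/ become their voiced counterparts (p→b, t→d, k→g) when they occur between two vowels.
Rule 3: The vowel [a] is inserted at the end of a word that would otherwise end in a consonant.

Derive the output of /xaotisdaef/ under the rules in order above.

xaodizdaefa

Rule 1 (regressive voicing assimilation): /s/ precedes the voiced obstruent /d/, so it voices to [z] by assimilation. /xaotisdaef/ → xaotizdaef.
Rule 2 (intervocalic voicing): /t/ is a voiceless stop between vowels /o/ and /i/, so it voices to [d]. /xaotizdaef/ → xaodizdaef.
Rule 3 (final a-epenthesis): the form ends in the consonant /f/, so [a] is inserted word-finally. /xaodizdaef/ → xaodizdaefa.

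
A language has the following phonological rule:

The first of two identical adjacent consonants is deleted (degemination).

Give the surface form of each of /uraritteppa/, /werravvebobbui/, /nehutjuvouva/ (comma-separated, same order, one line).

/uraritteppa/: /tt/ is a geminate; the first /t/ deletes. /pp/ is a geminate; the first /p/ deletes. → [uraritepa].
/werravvebobbui/: /rr/ is a geminate; the first /r/ deletes. /vv/ is a geminate; the first /v/ deletes. /bb/ is a geminate; the first /b/ deletes. → [weravebobui].
/nehutjuvouva/: the rule's environment is not met; surfaces unchanged as [nehutjuvouva].

uraritepa, weravebobui, nehutjuvouva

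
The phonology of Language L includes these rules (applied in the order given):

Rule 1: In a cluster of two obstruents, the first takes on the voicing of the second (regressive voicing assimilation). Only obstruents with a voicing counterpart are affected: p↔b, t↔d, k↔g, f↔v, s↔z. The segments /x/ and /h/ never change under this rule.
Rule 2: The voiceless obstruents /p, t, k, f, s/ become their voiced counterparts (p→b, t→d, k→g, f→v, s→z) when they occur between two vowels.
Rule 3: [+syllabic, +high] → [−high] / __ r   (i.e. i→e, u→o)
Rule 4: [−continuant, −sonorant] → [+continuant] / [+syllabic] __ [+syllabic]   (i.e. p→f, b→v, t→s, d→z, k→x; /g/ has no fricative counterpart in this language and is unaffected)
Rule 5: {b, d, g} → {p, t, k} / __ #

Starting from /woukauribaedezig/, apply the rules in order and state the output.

Rule 1 (regressive voicing assimilation): no segment meets the environment; /woukauribaedezig/ is unchanged.
Rule 2 (intervocalic voicing): /k/ is a voiceless obstruent between vowels /u/ and /a/, so it voices to [g]. /woukauribaedezig/ → wougauribaedezig.
Rule 3 (pre-rhotic lowering): /u/ is a high vowel immediately before /r/, so it lowers to [o]. /wougauribaedezig/ → wougaoribaedezig.
Rule 4 (intervocalic spirantization): /b/ is a stop between vowels /i/ and /a/, so it spirantizes to the fricative [v]. /d/ is a stop between vowels /e/ and /e/, so it spirantizes to the fricative [z]. /wougaoribaedezig/ → wougaorivaezezig.
Rule 5 (final devoicing): /g/ is a voiced stop in word-final position, so it devoices to [k]. /wougaorivaezezig/ → wougaorivaezezik.

wougaorivaezezik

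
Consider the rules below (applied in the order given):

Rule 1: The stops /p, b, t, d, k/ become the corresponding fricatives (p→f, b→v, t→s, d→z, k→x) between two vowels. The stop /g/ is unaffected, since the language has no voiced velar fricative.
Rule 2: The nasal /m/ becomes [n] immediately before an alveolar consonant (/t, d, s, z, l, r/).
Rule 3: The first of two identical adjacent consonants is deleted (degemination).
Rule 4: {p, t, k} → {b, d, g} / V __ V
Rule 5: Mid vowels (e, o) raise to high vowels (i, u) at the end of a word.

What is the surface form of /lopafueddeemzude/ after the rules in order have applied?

Rule 1 (intervocalic spirantization): /p/ is a stop between vowels /o/ and /a/, so it spirantizes to the fricative [f]. /d/ is a stop between vowels /u/ and /e/, so it spirantizes to the fricative [z]. /lopafueddeemzude/ → lofafueddeemzuze.
Rule 2 (nasal place assimilation): /m/ precedes the alveolar consonant /z/, so it assimilates in place to [n]. /lofafueddeemzuze/ → lofafueddeenzuze.
Rule 3 (degemination): /dd/ is a geminate; the first /d/ deletes. /lofafueddeenzuze/ → lofafuedeenzuze.
Rule 4 (intervocalic voicing): no segment meets the environment; /lofafuedeenzuze/ is unchanged.
Rule 5 (final vowel raising): /e/ is a mid vowel in word-final position, so it raises to [i]. /lofafuedeenzuze/ → lofafuedeenzuzi.

lofafuedeenzuzi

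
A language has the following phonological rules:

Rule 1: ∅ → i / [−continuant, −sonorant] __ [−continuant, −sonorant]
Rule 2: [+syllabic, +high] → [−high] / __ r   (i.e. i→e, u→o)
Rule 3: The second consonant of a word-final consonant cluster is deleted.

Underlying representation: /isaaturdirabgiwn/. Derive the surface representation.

Rule 1 (stop-cluster i-epenthesis): /b/ and /g/ form a stop–stop cluster, so [i] is inserted between them. /isaaturdirabgiwn/ → isaaturdirabigiwn.
Rule 2 (pre-rhotic lowering): /u/ is a high vowel immediately before /r/, so it lowers to [o]. /i/ is a high vowel immediately before /r/, so it lowers to [e]. /isaaturdirabigiwn/ → isaatorderabigiwn.
Rule 3 (final cluster simplification): /n/ is the second consonant of a word-final cluster /wn/, so it deletes. /isaatorderabigiwn/ → isaatorderabigiw.

isaatorderabigiw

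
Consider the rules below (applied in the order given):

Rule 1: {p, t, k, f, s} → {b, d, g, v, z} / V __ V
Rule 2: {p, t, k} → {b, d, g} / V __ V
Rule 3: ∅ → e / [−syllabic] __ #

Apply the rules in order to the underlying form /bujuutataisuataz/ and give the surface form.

bujuudadaizuadaze

Rule 1 (intervocalic voicing): /t/ is a voiceless obstruent between vowels /u/ and /a/, so it voices to [d]. /t/ is a voiceless obstruent between vowels /a/ and /a/, so it voices to [d]. /s/ is a voiceless obstruent between vowels /i/ and /u/, so it voices to [z]. /t/ is a voiceless obstruent between vowels /a/ and /a/, so it voices to [d]. /bujuutataisuataz/ → bujuudadaizuadaz.
Rule 2 (intervocalic voicing): no segment meets the environment; /bujuudadaizuadaz/ is unchanged.
Rule 3 (final e-epenthesis): the form ends in the consonant /z/, so [e] is inserted word-finally. /bujuudadaizuadaz/ → bujuudadaizuadaze.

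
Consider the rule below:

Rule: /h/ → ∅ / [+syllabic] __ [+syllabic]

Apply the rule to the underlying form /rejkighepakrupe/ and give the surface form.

rejkighepakrupe

No segment of /rejkighepakrupe/ meets the structural description of the rule, so the form surfaces unchanged.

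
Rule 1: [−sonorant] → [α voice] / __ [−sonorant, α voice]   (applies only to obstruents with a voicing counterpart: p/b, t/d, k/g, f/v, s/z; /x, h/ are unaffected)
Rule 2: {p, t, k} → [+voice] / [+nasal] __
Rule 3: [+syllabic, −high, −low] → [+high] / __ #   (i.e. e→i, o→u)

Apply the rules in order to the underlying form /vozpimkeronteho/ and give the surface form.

vospimgerondehu

Rule 1 (regressive voicing assimilation): /z/ precedes the voiceless obstruent /p/, so it devoices to [s] by assimilation. /vozpimkeronteho/ → vospimkeronteho.
Rule 2 (post-nasal voicing): /k/ is a voiceless stop immediately after the nasal /m/, so it voices to [g]. /t/ is a voiceless stop immediately after the nasal /n/, so it voices to [d]. /vospimkeronteho/ → vospimgerondeho.
Rule 3 (final vowel raising): /o/ is a mid vowel in word-final position, so it raises to [u]. /vospimgerondeho/ → vospimgerondehu.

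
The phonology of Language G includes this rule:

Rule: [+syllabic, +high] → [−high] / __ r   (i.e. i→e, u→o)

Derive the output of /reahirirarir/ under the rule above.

reahererarer

/i/ is a high vowel immediately before /r/, so it lowers to [e].
/i/ is a high vowel immediately before /r/, so it lowers to [e].
/i/ is a high vowel immediately before /r/, so it lowers to [e].
Surface form: [reahererarer].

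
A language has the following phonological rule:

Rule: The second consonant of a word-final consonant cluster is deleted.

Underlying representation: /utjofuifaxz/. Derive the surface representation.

/z/ is the second consonant of a word-final cluster /xz/, so it deletes.
Surface form: [utjofuifax].

utjofuifax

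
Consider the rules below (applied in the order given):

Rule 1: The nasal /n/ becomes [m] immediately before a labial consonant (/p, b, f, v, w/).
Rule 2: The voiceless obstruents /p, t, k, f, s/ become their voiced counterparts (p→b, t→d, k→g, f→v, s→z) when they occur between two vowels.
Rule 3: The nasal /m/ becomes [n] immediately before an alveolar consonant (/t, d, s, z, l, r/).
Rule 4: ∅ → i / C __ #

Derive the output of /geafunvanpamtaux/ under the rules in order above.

geavumvampantauxi

Rule 1 (nasal place assimilation): /n/ precedes the labial consonant /v/, so it assimilates in place to [m]. /n/ precedes the labial consonant /p/, so it assimilates in place to [m]. /geafunvanpamtaux/ → geafumvampamtaux.
Rule 2 (intervocalic voicing): /f/ is a voiceless obstruent between vowels /a/ and /u/, so it voices to [v]. /geafumvampamtaux/ → geavumvampamtaux.
Rule 3 (nasal place assimilation): /m/ precedes the alveolar consonant /t/, so it assimilates in place to [n]. /geavumvampamtaux/ → geavumvampantaux.
Rule 4 (final i-epenthesis): the form ends in the consonant /x/, so [i] is inserted word-finally. /geavumvampantaux/ → geavumvampantauxi.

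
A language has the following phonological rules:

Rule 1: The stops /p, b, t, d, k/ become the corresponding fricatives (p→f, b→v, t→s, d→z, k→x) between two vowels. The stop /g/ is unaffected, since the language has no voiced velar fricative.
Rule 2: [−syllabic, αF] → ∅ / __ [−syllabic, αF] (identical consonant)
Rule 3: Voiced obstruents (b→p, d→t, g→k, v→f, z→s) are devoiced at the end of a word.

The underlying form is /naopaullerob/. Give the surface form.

naofaulerop

Rule 1 (intervocalic spirantization): /p/ is a stop between vowels /o/ and /a/, so it spirantizes to the fricative [f]. /naopaullerob/ → naofaullerob.
Rule 2 (degemination): /ll/ is a geminate; the first /l/ deletes. /naofaullerob/ → naofaulerob.
Rule 3 (final devoicing): /b/ is a voiced obstruent in word-final position, so it devoices to [p]. /naofaulerob/ → naofaulerop.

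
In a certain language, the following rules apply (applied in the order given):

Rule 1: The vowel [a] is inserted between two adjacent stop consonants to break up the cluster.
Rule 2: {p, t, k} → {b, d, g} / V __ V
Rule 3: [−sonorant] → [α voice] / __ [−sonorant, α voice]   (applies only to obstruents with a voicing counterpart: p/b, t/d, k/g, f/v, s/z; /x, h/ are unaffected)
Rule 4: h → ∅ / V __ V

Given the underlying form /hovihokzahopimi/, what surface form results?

Rule 1 (stop-cluster a-epenthesis): no segment meets the environment; /hovihokzahopimi/ is unchanged.
Rule 2 (intervocalic voicing): /p/ is a voiceless stop between vowels /o/ and /i/, so it voices to [b]. /hovihokzahopimi/ → hovihokzahobimi.
Rule 3 (regressive voicing assimilation): /k/ precedes the voiced obstruent /z/, so it voices to [g] by assimilation. /hovihokzahobimi/ → hovihogzahobimi.
Rule 4 (intervocalic h-deletion): /h/ occurs between vowels /i/ and /o/, so it deletes. /h/ occurs between vowels /a/ and /o/, so it deletes. /hovihogzahobimi/ → hoviogzaobimi.

hoviogzaobimi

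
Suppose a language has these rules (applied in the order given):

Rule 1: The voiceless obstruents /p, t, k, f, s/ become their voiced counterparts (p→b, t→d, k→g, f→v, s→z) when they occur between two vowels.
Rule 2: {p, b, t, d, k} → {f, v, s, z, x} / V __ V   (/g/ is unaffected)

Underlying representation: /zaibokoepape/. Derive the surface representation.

Rule 1 (intervocalic voicing): /k/ is a voiceless obstruent between vowels /o/ and /o/, so it voices to [g]. /p/ is a voiceless obstruent between vowels /e/ and /a/, so it voices to [b]. /p/ is a voiceless obstruent between vowels /a/ and /e/, so it voices to [b]. /zaibokoepape/ → zaibogoebabe.
Rule 2 (intervocalic spirantization): /b/ is a stop between vowels /i/ and /o/, so it spirantizes to the fricative [v]. /b/ is a stop between vowels /e/ and /a/, so it spirantizes to the fricative [v]. /b/ is a stop between vowels /a/ and /e/, so it spirantizes to the fricative [v]. /zaibogoebabe/ → zaivogoevave.

zaivogoevave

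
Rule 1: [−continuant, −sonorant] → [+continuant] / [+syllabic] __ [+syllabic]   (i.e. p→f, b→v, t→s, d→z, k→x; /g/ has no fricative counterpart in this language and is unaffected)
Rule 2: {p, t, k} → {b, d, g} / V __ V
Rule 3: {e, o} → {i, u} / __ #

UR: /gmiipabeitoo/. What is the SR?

gmiifaveisou

Rule 1 (intervocalic spirantization): /p/ is a stop between vowels /i/ and /a/, so it spirantizes to the fricative [f]. /b/ is a stop between vowels /a/ and /e/, so it spirantizes to the fricative [v]. /t/ is a stop between vowels /i/ and /o/, so it spirantizes to the fricative [s]. /gmiipabeitoo/ → gmiifaveisoo.
Rule 2 (intervocalic voicing): no segment meets the environment; /gmiifaveisoo/ is unchanged.
Rule 3 (final vowel raising): /o/ is a mid vowel in word-final position, so it raises to [u]. /gmiifaveisoo/ → gmiifaveisou.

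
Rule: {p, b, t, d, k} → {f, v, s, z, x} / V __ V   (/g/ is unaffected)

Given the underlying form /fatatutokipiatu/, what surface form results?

fasasusoxifiasu

/t/ is a stop between vowels /a/ and /a/, so it spirantizes to the fricative [s].
/t/ is a stop between vowels /a/ and /u/, so it spirantizes to the fricative [s].
/t/ is a stop between vowels /u/ and /o/, so it spirantizes to the fricative [s].
/k/ is a stop between vowels /o/ and /i/, so it spirantizes to the fricative [x].
/p/ is a stop between vowels /i/ and /i/, so it spirantizes to the fricative [f].
/t/ is a stop between vowels /a/ and /u/, so it spirantizes to the fricative [s].
Surface form: [fasasusoxifiasu].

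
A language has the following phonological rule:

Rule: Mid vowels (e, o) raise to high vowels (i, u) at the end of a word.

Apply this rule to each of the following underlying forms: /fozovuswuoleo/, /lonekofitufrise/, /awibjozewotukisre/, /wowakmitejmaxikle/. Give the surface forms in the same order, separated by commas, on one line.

fozovuswuoleu, lonekofitufrisi, awibjozewotukisri, wowakmitejmaxikli

/fozovuswuoleo/: /o/ is a mid vowel in word-final position, so it raises to [u]. → [fozovuswuoleu].
/lonekofitufrise/: /e/ is a mid vowel in word-final position, so it raises to [i]. → [lonekofitufrisi].
/awibjozewotukisre/: /e/ is a mid vowel in word-final position, so it raises to [i]. → [awibjozewotukisri].
/wowakmitejmaxikle/: /e/ is a mid vowel in word-final position, so it raises to [i]. → [wowakmitejmaxikli].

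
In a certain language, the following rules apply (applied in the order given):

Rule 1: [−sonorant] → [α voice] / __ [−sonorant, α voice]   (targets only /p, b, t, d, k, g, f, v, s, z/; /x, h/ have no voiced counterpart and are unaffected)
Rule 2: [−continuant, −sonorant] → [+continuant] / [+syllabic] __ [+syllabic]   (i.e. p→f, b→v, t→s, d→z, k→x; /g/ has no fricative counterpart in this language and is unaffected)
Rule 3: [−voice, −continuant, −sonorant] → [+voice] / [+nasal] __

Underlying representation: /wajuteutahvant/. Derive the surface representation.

Rule 1 (regressive voicing assimilation): no segment meets the environment; /wajuteutahvant/ is unchanged.
Rule 2 (intervocalic spirantization): /t/ is a stop between vowels /u/ and /e/, so it spirantizes to the fricative [s]. /t/ is a stop between vowels /u/ and /a/, so it spirantizes to the fricative [s]. /wajuteutahvant/ → wajuseusahvant.
Rule 3 (post-nasal voicing): /t/ is a voiceless stop immediately after the nasal /n/, so it voices to [d]. /wajuseusahvant/ → wajuseusahvand.

wajuseusahvand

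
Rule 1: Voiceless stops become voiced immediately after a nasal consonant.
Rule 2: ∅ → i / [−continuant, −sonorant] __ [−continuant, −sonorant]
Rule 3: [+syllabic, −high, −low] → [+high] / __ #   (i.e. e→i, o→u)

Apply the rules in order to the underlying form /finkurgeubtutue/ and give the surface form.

fingurgeubitutui

Rule 1 (post-nasal voicing): /k/ is a voiceless stop immediately after the nasal /n/, so it voices to [g]. /finkurgeubtutue/ → fingurgeubtutue.
Rule 2 (stop-cluster i-epenthesis): /b/ and /t/ form a stop–stop cluster, so [i] is inserted between them. /fingurgeubtutue/ → fingurgeubitutue.
Rule 3 (final vowel raising): /e/ is a mid vowel in word-final position, so it raises to [i]. /fingurgeubitutue/ → fingurgeubitutui.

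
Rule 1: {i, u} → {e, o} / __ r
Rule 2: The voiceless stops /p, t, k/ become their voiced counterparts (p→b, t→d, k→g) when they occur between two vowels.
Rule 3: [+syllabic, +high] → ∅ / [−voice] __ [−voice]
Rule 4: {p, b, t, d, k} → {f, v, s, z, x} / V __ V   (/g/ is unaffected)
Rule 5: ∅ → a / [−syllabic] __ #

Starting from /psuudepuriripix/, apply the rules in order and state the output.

psuuzevorerivixa

Rule 1 (pre-rhotic lowering): /u/ is a high vowel immediately before /r/, so it lowers to [o]. /i/ is a high vowel immediately before /r/, so it lowers to [e]. /psuudepuriripix/ → psuudeporeripix.
Rule 2 (intervocalic voicing): /p/ is a voiceless stop between vowels /e/ and /o/, so it voices to [b]. /p/ is a voiceless stop between vowels /i/ and /i/, so it voices to [b]. /psuudeporeripix/ → psuudeboreribix.
Rule 3 (high vowel syncope): no segment meets the environment; /psuudeboreribix/ is unchanged.
Rule 4 (intervocalic spirantization): /d/ is a stop between vowels /u/ and /e/, so it spirantizes to the fricative [z]. /b/ is a stop between vowels /e/ and /o/, so it spirantizes to the fricative [v]. /b/ is a stop between vowels /i/ and /i/, so it spirantizes to the fricative [v]. /psuudeboreribix/ → psuuzevorerivix.
Rule 5 (final a-epenthesis): the form ends in the consonant /x/, so [a] is inserted word-finally. /psuuzevorerivix/ → psuuzevorerivixa.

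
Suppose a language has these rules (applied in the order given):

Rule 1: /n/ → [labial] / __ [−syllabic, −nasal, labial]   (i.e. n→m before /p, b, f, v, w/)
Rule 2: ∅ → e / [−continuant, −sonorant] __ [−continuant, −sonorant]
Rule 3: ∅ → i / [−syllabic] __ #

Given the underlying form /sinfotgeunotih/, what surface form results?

simfotegeunotihi

Rule 1 (nasal place assimilation): /n/ precedes the labial consonant /f/, so it assimilates in place to [m]. /sinfotgeunotih/ → simfotgeunotih.
Rule 2 (stop-cluster e-epenthesis): /t/ and /g/ form a stop–stop cluster, so [e] is inserted between them. /simfotgeunotih/ → simfotegeunotih.
Rule 3 (final i-epenthesis): the form ends in the consonant /h/, so [i] is inserted word-finally. /simfotegeunotih/ → simfotegeunotihi.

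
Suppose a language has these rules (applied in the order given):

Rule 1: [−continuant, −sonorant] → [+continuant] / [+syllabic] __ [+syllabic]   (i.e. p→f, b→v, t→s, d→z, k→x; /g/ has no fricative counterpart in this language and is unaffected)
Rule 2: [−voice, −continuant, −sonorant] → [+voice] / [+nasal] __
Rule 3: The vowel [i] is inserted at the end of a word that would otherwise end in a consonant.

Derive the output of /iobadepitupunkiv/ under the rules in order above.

Rule 1 (intervocalic spirantization): /b/ is a stop between vowels /o/ and /a/, so it spirantizes to the fricative [v]. /d/ is a stop between vowels /a/ and /e/, so it spirantizes to the fricative [z]. /p/ is a stop between vowels /e/ and /i/, so it spirantizes to the fricative [f]. /t/ is a stop between vowels /i/ and /u/, so it spirantizes to the fricative [s]. /p/ is a stop between vowels /u/ and /u/, so it spirantizes to the fricative [f]. /iobadepitupunkiv/ → iovazefisufunkiv.
Rule 2 (post-nasal voicing): /k/ is a voiceless stop immediately after the nasal /n/, so it voices to [g]. /iovazefisufunkiv/ → iovazefisufungiv.
Rule 3 (final i-epenthesis): the form ends in the consonant /v/, so [i] is inserted word-finally. /iovazefisufungiv/ → iovazefisufungivi.

iovazefisufungivi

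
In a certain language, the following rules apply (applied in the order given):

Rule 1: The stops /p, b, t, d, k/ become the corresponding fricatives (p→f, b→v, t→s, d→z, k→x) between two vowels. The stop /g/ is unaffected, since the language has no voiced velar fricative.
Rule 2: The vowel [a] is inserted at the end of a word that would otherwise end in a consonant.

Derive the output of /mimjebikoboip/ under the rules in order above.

mimjevixovoipa

Rule 1 (intervocalic spirantization): /b/ is a stop between vowels /e/ and /i/, so it spirantizes to the fricative [v]. /k/ is a stop between vowels /i/ and /o/, so it spirantizes to the fricative [x]. /b/ is a stop between vowels /o/ and /o/, so it spirantizes to the fricative [v]. /mimjebikoboip/ → mimjevixovoip.
Rule 2 (final a-epenthesis): the form ends in the consonant /p/, so [a] is inserted word-finally. /mimjevixovoip/ → mimjevixovoipa.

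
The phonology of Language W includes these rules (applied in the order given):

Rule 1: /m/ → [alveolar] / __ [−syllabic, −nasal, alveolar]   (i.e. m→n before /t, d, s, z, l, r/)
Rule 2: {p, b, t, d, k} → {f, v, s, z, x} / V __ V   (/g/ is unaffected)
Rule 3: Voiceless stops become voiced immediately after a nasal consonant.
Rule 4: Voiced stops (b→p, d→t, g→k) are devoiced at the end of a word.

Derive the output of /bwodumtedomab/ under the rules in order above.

bwozundezomap

Rule 1 (nasal place assimilation): /m/ precedes the alveolar consonant /t/, so it assimilates in place to [n]. /bwodumtedomab/ → bwoduntedomab.
Rule 2 (intervocalic spirantization): /d/ is a stop between vowels /o/ and /u/, so it spirantizes to the fricative [z]. /d/ is a stop between vowels /e/ and /o/, so it spirantizes to the fricative [z]. /bwoduntedomab/ → bwozuntezomab.
Rule 3 (post-nasal voicing): /t/ is a voiceless stop immediately after the nasal /n/, so it voices to [d]. /bwozuntezomab/ → bwozundezomab.
Rule 4 (final devoicing): /b/ is a voiced stop in word-final position, so it devoices to [p]. /bwozundezomab/ → bwozundezomap.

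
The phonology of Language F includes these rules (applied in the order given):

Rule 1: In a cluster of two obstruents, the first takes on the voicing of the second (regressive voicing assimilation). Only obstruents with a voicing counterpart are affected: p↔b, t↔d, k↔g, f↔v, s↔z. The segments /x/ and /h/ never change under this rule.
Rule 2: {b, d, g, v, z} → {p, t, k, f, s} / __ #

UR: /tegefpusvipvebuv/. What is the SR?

Rule 1 (regressive voicing assimilation): /s/ precedes the voiced obstruent /v/, so it voices to [z] by assimilation. /p/ precedes the voiced obstruent /v/, so it voices to [b] by assimilation. /tegefpusvipvebuv/ → tegefpuzvibvebuv.
Rule 2 (final devoicing): /v/ is a voiced obstruent in word-final position, so it devoices to [f]. /tegefpuzvibvebuv/ → tegefpuzvibvebuf.

tegefpuzvibvebuf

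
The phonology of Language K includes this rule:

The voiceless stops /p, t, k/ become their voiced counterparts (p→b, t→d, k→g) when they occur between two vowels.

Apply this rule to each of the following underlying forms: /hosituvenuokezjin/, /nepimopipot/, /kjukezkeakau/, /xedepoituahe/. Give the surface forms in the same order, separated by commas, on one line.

/hosituvenuokezjin/: /t/ is a voiceless stop between vowels /i/ and /u/, so it voices to [d]. /k/ is a voiceless stop between vowels /o/ and /e/, so it voices to [g]. → [hosiduvenuogezjin].
/nepimopipot/: /p/ is a voiceless stop between vowels /e/ and /i/, so it voices to [b]. /p/ is a voiceless stop between vowels /o/ and /i/, so it voices to [b]. /p/ is a voiceless stop between vowels /i/ and /o/, so it voices to [b]. → [nebimobibot].
/kjukezkeakau/: /k/ is a voiceless stop between vowels /u/ and /e/, so it voices to [g]. /k/ is a voiceless stop between vowels /a/ and /a/, so it voices to [g]. → [kjugezkeagau].
/xedepoituahe/: /p/ is a voiceless stop between vowels /e/ and /o/, so it voices to [b]. /t/ is a voiceless stop between vowels /i/ and /u/, so it voices to [d]. → [xedeboiduahe].

hosiduvenuogezjin, nebimobibot, kjugezkeagau, xedeboiduahe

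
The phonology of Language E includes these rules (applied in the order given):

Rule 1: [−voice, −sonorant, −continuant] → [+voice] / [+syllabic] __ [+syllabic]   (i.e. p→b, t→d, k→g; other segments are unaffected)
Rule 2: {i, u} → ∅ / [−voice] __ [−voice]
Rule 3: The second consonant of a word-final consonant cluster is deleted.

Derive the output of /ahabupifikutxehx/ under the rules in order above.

ahabubifigutxeh

Rule 1 (intervocalic voicing): /p/ is a voiceless stop between vowels /u/ and /i/, so it voices to [b]. /k/ is a voiceless stop between vowels /i/ and /u/, so it voices to [g]. /ahabupifikutxehx/ → ahabubifigutxehx.
Rule 2 (high vowel syncope): no segment meets the environment; /ahabubifigutxehx/ is unchanged.
Rule 3 (final cluster simplification): /x/ is the second consonant of a word-final cluster /hx/, so it deletes. /ahabubifigutxehx/ → ahabubifigutxeh.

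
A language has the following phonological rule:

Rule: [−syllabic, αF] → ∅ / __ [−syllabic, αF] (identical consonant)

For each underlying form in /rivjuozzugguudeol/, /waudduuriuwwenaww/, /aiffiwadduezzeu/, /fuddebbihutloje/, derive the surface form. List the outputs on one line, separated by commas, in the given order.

rivjuozuguudeol, wauduuriuwenaw, aifiwaduezeu, fudebihutloje

/rivjuozzugguudeol/: /zz/ is a geminate; the first /z/ deletes. /gg/ is a geminate; the first /g/ deletes. → [rivjuozuguudeol].
/waudduuriuwwenaww/: /dd/ is a geminate; the first /d/ deletes. /ww/ is a geminate; the first /w/ deletes. /ww/ is a geminate; the first /w/ deletes. → [wauduuriuwenaw].
/aiffiwadduezzeu/: /ff/ is a geminate; the first /f/ deletes. /dd/ is a geminate; the first /d/ deletes. /zz/ is a geminate; the first /z/ deletes. → [aifiwaduezeu].
/fuddebbihutloje/: /dd/ is a geminate; the first /d/ deletes. /bb/ is a geminate; the first /b/ deletes. → [fudebihutloje].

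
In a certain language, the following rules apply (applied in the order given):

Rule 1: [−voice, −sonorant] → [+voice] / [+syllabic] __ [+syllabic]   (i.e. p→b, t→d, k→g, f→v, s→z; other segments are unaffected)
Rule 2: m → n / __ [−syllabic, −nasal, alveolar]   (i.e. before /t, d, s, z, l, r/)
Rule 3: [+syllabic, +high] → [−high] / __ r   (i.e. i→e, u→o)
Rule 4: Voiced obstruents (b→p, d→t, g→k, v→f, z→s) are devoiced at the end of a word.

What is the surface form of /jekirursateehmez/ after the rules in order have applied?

jegerorsadeehmes

Rule 1 (intervocalic voicing): /k/ is a voiceless obstruent between vowels /e/ and /i/, so it voices to [g]. /t/ is a voiceless obstruent between vowels /a/ and /e/, so it voices to [d]. /jekirursateehmez/ → jegirursadeehmez.
Rule 2 (nasal place assimilation): no segment meets the environment; /jegirursadeehmez/ is unchanged.
Rule 3 (pre-rhotic lowering): /i/ is a high vowel immediately before /r/, so it lowers to [e]. /u/ is a high vowel immediately before /r/, so it lowers to [o]. /jegirursadeehmez/ → jegerorsadeehmez.
Rule 4 (final devoicing): /z/ is a voiced obstruent in word-final position, so it devoices to [s]. /jegerorsadeehmez/ → jegerorsadeehmes.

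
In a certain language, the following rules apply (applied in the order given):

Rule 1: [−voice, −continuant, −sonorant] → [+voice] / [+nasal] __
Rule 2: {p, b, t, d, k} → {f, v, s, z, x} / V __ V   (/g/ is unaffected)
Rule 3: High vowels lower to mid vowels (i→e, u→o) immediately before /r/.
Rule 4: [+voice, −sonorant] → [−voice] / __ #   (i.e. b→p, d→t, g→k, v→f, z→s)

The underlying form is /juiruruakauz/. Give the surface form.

jueroruaxaus

Rule 1 (post-nasal voicing): no segment meets the environment; /juiruruakauz/ is unchanged.
Rule 2 (intervocalic spirantization): /k/ is a stop between vowels /a/ and /a/, so it spirantizes to the fricative [x]. /juiruruakauz/ → juiruruaxauz.
Rule 3 (pre-rhotic lowering): /i/ is a high vowel immediately before /r/, so it lowers to [e]. /u/ is a high vowel immediately before /r/, so it lowers to [o]. /juiruruaxauz/ → jueroruaxauz.
Rule 4 (final devoicing): /z/ is a voiced obstruent in word-final position, so it devoices to [s]. /jueroruaxauz/ → jueroruaxaus.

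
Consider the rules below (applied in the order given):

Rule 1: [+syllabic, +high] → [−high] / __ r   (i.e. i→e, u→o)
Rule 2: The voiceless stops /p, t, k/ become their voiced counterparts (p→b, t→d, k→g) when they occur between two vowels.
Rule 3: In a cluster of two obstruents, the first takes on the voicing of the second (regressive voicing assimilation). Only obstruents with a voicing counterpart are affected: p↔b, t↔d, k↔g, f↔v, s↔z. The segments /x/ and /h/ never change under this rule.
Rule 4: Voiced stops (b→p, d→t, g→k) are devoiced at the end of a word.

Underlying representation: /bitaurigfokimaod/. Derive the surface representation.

Rule 1 (pre-rhotic lowering): /u/ is a high vowel immediately before /r/, so it lowers to [o]. /bitaurigfokimaod/ → bitaorigfokimaod.
Rule 2 (intervocalic voicing): /t/ is a voiceless stop between vowels /i/ and /a/, so it voices to [d]. /k/ is a voiceless stop between vowels /o/ and /i/, so it voices to [g]. /bitaorigfokimaod/ → bidaorigfogimaod.
Rule 3 (regressive voicing assimilation): /g/ precedes the voiceless obstruent /f/, so it devoices to [k] by assimilation. /bidaorigfogimaod/ → bidaorikfogimaod.
Rule 4 (final devoicing): /d/ is a voiced stop in word-final position, so it devoices to [t]. /bidaorikfogimaod/ → bidaorikfogimaot.

bidaorikfogimaot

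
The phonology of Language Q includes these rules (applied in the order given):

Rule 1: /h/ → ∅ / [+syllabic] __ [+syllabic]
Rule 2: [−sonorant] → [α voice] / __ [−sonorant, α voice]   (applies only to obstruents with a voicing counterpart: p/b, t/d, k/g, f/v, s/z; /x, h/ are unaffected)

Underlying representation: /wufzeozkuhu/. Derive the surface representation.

Rule 1 (intervocalic h-deletion): /h/ occurs between vowels /u/ and /u/, so it deletes. /wufzeozkuhu/ → wufzeozkuu.
Rule 2 (regressive voicing assimilation): /f/ precedes the voiced obstruent /z/, so it voices to [v] by assimilation. /z/ precedes the voiceless obstruent /k/, so it devoices to [s] by assimilation. /wufzeozkuu/ → wuvzeoskuu.

wuvzeoskuu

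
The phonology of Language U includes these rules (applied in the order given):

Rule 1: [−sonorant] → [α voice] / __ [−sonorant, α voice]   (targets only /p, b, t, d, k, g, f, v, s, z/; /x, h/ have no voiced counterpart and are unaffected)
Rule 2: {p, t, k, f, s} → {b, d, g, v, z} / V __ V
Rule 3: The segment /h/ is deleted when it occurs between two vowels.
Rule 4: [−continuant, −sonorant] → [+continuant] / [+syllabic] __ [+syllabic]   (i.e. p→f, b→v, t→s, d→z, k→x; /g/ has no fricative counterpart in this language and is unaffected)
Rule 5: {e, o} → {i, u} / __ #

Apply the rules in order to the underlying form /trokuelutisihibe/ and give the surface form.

trogueluziziivi

Rule 1 (regressive voicing assimilation): no segment meets the environment; /trokuelutisihibe/ is unchanged.
Rule 2 (intervocalic voicing): /k/ is a voiceless obstruent between vowels /o/ and /u/, so it voices to [g]. /t/ is a voiceless obstruent between vowels /u/ and /i/, so it voices to [d]. /s/ is a voiceless obstruent between vowels /i/ and /i/, so it voices to [z]. /trokuelutisihibe/ → trogueludizihibe.
Rule 3 (intervocalic h-deletion): /h/ occurs between vowels /i/ and /i/, so it deletes. /trogueludizihibe/ → trogueludiziibe.
Rule 4 (intervocalic spirantization): /d/ is a stop between vowels /u/ and /i/, so it spirantizes to the fricative [z]. /b/ is a stop between vowels /i/ and /e/, so it spirantizes to the fricative [v]. /trogueludiziibe/ → trogueluziziive.
Rule 5 (final vowel raising): /e/ is a mid vowel in word-final position, so it raises to [i]. /trogueluziziive/ → trogueluziziivi.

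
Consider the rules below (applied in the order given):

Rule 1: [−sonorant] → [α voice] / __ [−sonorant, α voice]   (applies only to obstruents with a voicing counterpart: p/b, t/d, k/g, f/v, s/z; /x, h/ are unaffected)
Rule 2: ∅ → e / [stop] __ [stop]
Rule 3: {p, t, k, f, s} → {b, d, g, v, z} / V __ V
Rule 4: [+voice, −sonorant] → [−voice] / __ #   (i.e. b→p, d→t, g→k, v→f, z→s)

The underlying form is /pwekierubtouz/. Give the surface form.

pwegierubedous

Rule 1 (regressive voicing assimilation): /b/ precedes the voiceless obstruent /t/, so it devoices to [p] by assimilation. /pwekierubtouz/ → pwekieruptouz.
Rule 2 (stop-cluster e-epenthesis): /p/ and /t/ form a stop–stop cluster, so [e] is inserted between them. /pwekieruptouz/ → pwekierupetouz.
Rule 3 (intervocalic voicing): /k/ is a voiceless obstruent between vowels /e/ and /i/, so it voices to [g]. /p/ is a voiceless obstruent between vowels /u/ and /e/, so it voices to [b]. /t/ is a voiceless obstruent between vowels /e/ and /o/, so it voices to [d]. /pwekierupetouz/ → pwegierubedouz.
Rule 4 (final devoicing): /z/ is a voiced obstruent in word-final position, so it devoices to [s]. /pwegierubedouz/ → pwegierubedous.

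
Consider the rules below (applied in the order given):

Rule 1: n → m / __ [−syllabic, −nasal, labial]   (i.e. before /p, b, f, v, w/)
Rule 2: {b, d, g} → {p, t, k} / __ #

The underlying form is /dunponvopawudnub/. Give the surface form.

Rule 1 (nasal place assimilation): /n/ precedes the labial consonant /p/, so it assimilates in place to [m]. /n/ precedes the labial consonant /v/, so it assimilates in place to [m]. /dunponvopawudnub/ → dumpomvopawudnub.
Rule 2 (final devoicing): /b/ is a voiced stop in word-final position, so it devoices to [p]. /dumpomvopawudnub/ → dumpomvopawudnup.

dumpomvopawudnup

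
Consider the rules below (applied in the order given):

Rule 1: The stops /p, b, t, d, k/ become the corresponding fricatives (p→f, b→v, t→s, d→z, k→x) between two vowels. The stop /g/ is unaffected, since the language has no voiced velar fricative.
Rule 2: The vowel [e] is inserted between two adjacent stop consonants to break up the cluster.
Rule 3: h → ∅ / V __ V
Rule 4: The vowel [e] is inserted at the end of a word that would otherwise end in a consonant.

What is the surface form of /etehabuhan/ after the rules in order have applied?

eseavuane

Rule 1 (intervocalic spirantization): /t/ is a stop between vowels /e/ and /e/, so it spirantizes to the fricative [s]. /b/ is a stop between vowels /a/ and /u/, so it spirantizes to the fricative [v]. /etehabuhan/ → esehavuhan.
Rule 2 (stop-cluster e-epenthesis): no segment meets the environment; /esehavuhan/ is unchanged.
Rule 3 (intervocalic h-deletion): /h/ occurs between vowels /e/ and /a/, so it deletes. /h/ occurs between vowels /u/ and /a/, so it deletes. /esehavuhan/ → eseavuan.
Rule 4 (final e-epenthesis): the form ends in the consonant /n/, so [e] is inserted word-finally. /eseavuan/ → eseavuane.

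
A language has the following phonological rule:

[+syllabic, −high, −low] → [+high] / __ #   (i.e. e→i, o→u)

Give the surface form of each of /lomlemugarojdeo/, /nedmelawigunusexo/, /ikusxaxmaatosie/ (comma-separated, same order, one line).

lomlemugarojdeu, nedmelawigunusexu, ikusxaxmaatosii

/lomlemugarojdeo/: /o/ is a mid vowel in word-final position, so it raises to [u]. → [lomlemugarojdeu].
/nedmelawigunusexo/: /o/ is a mid vowel in word-final position, so it raises to [u]. → [nedmelawigunusexu].
/ikusxaxmaatosie/: /e/ is a mid vowel in word-final position, so it raises to [i]. → [ikusxaxmaatosii].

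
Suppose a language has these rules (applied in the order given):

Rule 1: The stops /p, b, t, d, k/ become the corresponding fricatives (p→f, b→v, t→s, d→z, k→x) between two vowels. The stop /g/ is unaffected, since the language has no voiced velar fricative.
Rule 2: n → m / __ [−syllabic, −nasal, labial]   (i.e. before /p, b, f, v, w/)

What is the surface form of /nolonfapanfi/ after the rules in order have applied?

nolomfafamfi

Rule 1 (intervocalic spirantization): /p/ is a stop between vowels /a/ and /a/, so it spirantizes to the fricative [f]. /nolonfapanfi/ → nolonfafanfi.
Rule 2 (nasal place assimilation): /n/ precedes the labial consonant /f/, so it assimilates in place to [m]. /n/ precedes the labial consonant /f/, so it assimilates in place to [m]. /nolonfafanfi/ → nolomfafamfi.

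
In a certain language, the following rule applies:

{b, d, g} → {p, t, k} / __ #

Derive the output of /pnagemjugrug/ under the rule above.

pnagemjugruk

Scanning /pnagemjugrug/: /g/ at position 4 is not in the conditioning environment; /g/ at position 9 is not in the conditioning environment; /g/ is a voiced stop in word-final position, so it devoices to [k].
Result: [pnagemjugruk].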